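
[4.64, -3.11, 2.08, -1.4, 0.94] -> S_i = 4.64*(-0.67)^i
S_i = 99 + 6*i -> [99, 105, 111, 117, 123]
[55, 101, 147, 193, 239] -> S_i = 55 + 46*i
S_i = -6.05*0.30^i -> [-6.05, -1.82, -0.54, -0.16, -0.05]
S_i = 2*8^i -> [2, 16, 128, 1024, 8192]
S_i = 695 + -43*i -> [695, 652, 609, 566, 523]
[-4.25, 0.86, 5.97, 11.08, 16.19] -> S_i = -4.25 + 5.11*i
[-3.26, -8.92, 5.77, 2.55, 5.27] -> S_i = Random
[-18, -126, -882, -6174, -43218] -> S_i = -18*7^i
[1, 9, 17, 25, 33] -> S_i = 1 + 8*i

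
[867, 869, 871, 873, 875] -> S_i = 867 + 2*i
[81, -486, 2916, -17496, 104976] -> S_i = 81*-6^i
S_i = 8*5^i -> [8, 40, 200, 1000, 5000]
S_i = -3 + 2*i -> [-3, -1, 1, 3, 5]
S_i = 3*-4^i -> [3, -12, 48, -192, 768]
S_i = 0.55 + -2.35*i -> [0.55, -1.8, -4.15, -6.5, -8.85]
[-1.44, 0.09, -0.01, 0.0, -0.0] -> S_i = -1.44*(-0.06)^i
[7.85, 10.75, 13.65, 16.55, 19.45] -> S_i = 7.85 + 2.90*i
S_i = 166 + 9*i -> [166, 175, 184, 193, 202]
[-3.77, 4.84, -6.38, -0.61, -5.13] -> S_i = Random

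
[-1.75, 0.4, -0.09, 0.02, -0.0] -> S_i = -1.75*(-0.23)^i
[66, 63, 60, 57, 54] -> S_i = 66 + -3*i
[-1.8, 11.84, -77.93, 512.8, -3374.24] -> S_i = -1.80*(-6.58)^i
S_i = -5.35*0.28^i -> [-5.35, -1.5, -0.42, -0.12, -0.03]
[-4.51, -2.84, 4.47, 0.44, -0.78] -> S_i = Random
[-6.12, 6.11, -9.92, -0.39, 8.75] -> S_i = Random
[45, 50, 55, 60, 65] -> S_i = 45 + 5*i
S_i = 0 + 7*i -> [0, 7, 14, 21, 28]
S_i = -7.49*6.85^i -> [-7.49, -51.31, -351.45, -2407.43, -16490.89]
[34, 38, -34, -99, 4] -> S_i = Random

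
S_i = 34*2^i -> [34, 68, 136, 272, 544]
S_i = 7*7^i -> [7, 49, 343, 2401, 16807]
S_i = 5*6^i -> [5, 30, 180, 1080, 6480]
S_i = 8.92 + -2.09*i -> [8.92, 6.83, 4.74, 2.65, 0.56]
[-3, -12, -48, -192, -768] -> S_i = -3*4^i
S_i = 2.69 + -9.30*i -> [2.69, -6.61, -15.91, -25.21, -34.51]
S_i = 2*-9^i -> [2, -18, 162, -1458, 13122]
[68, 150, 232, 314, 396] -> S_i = 68 + 82*i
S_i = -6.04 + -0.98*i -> [-6.04, -7.02, -8.0, -8.98, -9.96]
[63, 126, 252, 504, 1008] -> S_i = 63*2^i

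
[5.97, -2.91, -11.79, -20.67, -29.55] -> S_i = 5.97 + -8.88*i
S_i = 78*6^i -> [78, 468, 2808, 16848, 101088]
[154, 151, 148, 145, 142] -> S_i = 154 + -3*i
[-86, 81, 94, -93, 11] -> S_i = Random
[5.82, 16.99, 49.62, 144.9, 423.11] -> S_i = 5.82*2.92^i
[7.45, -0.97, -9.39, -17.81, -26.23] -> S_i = 7.45 + -8.42*i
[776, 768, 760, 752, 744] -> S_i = 776 + -8*i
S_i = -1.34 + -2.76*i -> [-1.34, -4.1, -6.86, -9.62, -12.38]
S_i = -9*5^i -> [-9, -45, -225, -1125, -5625]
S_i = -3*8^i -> [-3, -24, -192, -1536, -12288]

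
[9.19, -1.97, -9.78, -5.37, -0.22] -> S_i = Random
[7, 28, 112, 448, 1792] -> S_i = 7*4^i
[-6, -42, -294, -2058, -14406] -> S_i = -6*7^i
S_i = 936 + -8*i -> [936, 928, 920, 912, 904]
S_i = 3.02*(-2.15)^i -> [3.02, -6.49, 13.96, -30.01, 64.53]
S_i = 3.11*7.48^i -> [3.11, 23.26, 174.01, 1301.56, 9735.69]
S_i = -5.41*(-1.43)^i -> [-5.41, 7.74, -11.06, 15.82, -22.62]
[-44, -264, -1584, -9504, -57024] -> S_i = -44*6^i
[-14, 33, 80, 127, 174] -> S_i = -14 + 47*i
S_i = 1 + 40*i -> [1, 41, 81, 121, 161]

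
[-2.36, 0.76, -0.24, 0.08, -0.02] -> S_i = -2.36*(-0.32)^i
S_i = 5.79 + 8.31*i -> [5.79, 14.1, 22.41, 30.72, 39.03]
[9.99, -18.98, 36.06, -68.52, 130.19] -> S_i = 9.99*(-1.90)^i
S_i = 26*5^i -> [26, 130, 650, 3250, 16250]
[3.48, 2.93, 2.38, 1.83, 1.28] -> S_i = 3.48 + -0.55*i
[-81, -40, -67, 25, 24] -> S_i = Random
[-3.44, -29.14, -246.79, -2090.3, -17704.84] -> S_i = -3.44*8.47^i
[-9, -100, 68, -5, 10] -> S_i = Random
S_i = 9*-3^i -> [9, -27, 81, -243, 729]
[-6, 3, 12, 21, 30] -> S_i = -6 + 9*i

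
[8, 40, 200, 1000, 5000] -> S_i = 8*5^i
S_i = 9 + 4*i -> [9, 13, 17, 21, 25]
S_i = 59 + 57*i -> [59, 116, 173, 230, 287]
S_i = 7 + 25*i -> [7, 32, 57, 82, 107]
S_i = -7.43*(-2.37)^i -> [-7.43, 17.61, -41.73, 98.91, -234.41]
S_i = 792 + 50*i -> [792, 842, 892, 942, 992]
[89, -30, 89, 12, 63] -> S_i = Random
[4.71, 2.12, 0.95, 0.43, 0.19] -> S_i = 4.71*0.45^i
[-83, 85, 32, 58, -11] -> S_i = Random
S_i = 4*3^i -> [4, 12, 36, 108, 324]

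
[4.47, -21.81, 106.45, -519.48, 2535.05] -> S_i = 4.47*(-4.88)^i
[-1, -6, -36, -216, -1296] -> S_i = -1*6^i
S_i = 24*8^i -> [24, 192, 1536, 12288, 98304]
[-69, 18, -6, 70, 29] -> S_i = Random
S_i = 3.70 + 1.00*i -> [3.7, 4.7, 5.7, 6.7, 7.7]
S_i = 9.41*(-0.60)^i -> [9.41, -5.65, 3.39, -2.03, 1.22]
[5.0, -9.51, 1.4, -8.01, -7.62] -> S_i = Random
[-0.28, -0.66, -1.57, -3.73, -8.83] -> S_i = -0.28*2.37^i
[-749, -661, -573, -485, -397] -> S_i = -749 + 88*i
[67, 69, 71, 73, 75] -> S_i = 67 + 2*i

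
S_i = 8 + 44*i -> [8, 52, 96, 140, 184]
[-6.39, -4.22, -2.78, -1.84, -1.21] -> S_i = -6.39*0.66^i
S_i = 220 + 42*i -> [220, 262, 304, 346, 388]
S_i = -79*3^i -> [-79, -237, -711, -2133, -6399]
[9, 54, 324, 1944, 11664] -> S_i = 9*6^i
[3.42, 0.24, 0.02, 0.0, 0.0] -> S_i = 3.42*0.07^i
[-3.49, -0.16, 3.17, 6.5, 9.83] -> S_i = -3.49 + 3.33*i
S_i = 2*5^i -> [2, 10, 50, 250, 1250]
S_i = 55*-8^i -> [55, -440, 3520, -28160, 225280]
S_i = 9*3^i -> [9, 27, 81, 243, 729]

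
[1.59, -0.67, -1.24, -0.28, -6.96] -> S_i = Random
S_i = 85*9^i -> [85, 765, 6885, 61965, 557685]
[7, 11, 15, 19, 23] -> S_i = 7 + 4*i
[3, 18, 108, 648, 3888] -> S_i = 3*6^i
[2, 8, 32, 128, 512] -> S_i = 2*4^i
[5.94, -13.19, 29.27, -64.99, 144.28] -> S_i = 5.94*(-2.22)^i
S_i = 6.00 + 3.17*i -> [6.0, 9.17, 12.34, 15.51, 18.68]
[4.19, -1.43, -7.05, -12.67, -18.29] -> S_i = 4.19 + -5.62*i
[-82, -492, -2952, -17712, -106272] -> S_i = -82*6^i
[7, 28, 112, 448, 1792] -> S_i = 7*4^i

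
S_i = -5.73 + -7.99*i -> [-5.73, -13.72, -21.71, -29.7, -37.69]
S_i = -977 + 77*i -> [-977, -900, -823, -746, -669]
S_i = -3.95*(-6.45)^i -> [-3.95, 25.48, -164.33, 1059.93, -6836.53]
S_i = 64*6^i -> [64, 384, 2304, 13824, 82944]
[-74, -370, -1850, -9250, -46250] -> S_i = -74*5^i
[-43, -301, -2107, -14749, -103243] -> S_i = -43*7^i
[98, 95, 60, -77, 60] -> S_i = Random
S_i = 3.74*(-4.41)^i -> [3.74, -16.49, 72.74, -320.77, 1414.57]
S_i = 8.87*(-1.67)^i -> [8.87, -14.81, 24.74, -41.31, 68.99]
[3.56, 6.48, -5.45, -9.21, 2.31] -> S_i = Random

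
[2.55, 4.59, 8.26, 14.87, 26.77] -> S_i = 2.55*1.80^i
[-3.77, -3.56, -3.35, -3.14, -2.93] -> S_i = -3.77 + 0.21*i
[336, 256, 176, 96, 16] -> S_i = 336 + -80*i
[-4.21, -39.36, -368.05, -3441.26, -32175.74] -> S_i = -4.21*9.35^i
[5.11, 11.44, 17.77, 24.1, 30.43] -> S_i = 5.11 + 6.33*i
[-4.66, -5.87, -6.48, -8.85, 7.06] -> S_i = Random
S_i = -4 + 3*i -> [-4, -1, 2, 5, 8]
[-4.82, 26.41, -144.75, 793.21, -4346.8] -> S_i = -4.82*(-5.48)^i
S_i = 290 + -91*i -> [290, 199, 108, 17, -74]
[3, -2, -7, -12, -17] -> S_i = 3 + -5*i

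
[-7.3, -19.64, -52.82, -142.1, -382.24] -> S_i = -7.30*2.69^i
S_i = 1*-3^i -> [1, -3, 9, -27, 81]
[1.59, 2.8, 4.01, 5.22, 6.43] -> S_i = 1.59 + 1.21*i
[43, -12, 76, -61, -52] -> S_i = Random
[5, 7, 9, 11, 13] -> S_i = 5 + 2*i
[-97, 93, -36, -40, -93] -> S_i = Random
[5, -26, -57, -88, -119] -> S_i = 5 + -31*i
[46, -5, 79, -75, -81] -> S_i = Random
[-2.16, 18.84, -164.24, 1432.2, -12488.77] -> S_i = -2.16*(-8.72)^i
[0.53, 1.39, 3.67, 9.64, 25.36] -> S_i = 0.53*2.63^i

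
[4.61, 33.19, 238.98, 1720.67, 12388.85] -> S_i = 4.61*7.20^i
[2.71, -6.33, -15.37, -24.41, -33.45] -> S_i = 2.71 + -9.04*i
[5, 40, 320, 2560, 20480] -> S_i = 5*8^i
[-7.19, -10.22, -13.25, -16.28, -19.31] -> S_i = -7.19 + -3.03*i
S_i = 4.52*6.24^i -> [4.52, 28.2, 176.0, 1098.23, 6852.94]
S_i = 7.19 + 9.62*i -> [7.19, 16.81, 26.43, 36.05, 45.67]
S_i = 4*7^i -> [4, 28, 196, 1372, 9604]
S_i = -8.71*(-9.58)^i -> [-8.71, 83.44, -799.37, 7657.99, -73363.53]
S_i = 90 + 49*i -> [90, 139, 188, 237, 286]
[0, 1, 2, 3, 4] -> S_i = 0 + 1*i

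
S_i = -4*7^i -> [-4, -28, -196, -1372, -9604]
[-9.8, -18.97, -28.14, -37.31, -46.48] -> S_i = -9.80 + -9.17*i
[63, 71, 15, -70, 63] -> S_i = Random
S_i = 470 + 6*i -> [470, 476, 482, 488, 494]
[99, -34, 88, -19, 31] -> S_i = Random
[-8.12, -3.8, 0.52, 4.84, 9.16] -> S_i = -8.12 + 4.32*i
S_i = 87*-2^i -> [87, -174, 348, -696, 1392]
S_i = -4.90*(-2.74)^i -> [-4.9, 13.43, -36.79, 100.8, -276.18]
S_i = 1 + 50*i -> [1, 51, 101, 151, 201]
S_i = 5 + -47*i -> [5, -42, -89, -136, -183]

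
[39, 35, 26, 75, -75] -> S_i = Random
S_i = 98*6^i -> [98, 588, 3528, 21168, 127008]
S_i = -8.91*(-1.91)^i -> [-8.91, 17.02, -32.5, 62.08, -118.58]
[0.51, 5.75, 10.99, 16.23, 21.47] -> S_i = 0.51 + 5.24*i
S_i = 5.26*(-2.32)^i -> [5.26, -12.2, 28.31, -65.68, 152.38]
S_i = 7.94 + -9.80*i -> [7.94, -1.86, -11.66, -21.46, -31.26]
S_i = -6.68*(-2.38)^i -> [-6.68, 15.9, -37.84, 90.05, -214.33]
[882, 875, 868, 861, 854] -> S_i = 882 + -7*i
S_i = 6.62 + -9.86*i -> [6.62, -3.24, -13.1, -22.96, -32.82]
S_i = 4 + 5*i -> [4, 9, 14, 19, 24]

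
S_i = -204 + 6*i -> [-204, -198, -192, -186, -180]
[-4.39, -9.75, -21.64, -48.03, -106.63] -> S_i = -4.39*2.22^i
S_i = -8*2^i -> [-8, -16, -32, -64, -128]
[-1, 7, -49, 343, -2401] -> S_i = -1*-7^i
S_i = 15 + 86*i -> [15, 101, 187, 273, 359]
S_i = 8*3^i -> [8, 24, 72, 216, 648]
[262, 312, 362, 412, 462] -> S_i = 262 + 50*i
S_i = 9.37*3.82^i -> [9.37, 35.79, 136.73, 522.31, 1995.23]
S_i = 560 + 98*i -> [560, 658, 756, 854, 952]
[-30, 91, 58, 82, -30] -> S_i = Random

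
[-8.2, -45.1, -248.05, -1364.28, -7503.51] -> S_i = -8.20*5.50^i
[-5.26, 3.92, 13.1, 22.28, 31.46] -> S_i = -5.26 + 9.18*i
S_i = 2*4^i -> [2, 8, 32, 128, 512]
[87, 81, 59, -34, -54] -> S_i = Random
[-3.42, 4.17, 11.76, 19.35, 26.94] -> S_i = -3.42 + 7.59*i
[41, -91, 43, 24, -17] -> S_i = Random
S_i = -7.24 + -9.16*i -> [-7.24, -16.4, -25.56, -34.72, -43.88]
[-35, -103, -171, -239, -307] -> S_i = -35 + -68*i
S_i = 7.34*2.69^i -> [7.34, 19.74, 53.11, 142.87, 384.33]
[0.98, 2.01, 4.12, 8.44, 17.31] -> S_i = 0.98*2.05^i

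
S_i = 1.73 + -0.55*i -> [1.73, 1.18, 0.63, 0.08, -0.47]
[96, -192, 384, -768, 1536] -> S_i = 96*-2^i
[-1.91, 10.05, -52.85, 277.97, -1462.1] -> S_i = -1.91*(-5.26)^i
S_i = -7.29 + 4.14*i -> [-7.29, -3.15, 0.99, 5.13, 9.27]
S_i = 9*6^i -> [9, 54, 324, 1944, 11664]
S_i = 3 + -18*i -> [3, -15, -33, -51, -69]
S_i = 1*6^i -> [1, 6, 36, 216, 1296]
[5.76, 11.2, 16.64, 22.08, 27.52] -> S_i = 5.76 + 5.44*i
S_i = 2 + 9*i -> [2, 11, 20, 29, 38]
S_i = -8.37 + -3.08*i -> [-8.37, -11.45, -14.53, -17.61, -20.69]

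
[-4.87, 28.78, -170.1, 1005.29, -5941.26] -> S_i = -4.87*(-5.91)^i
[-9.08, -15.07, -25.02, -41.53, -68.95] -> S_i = -9.08*1.66^i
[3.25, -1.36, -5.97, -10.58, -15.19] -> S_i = 3.25 + -4.61*i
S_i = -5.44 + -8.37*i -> [-5.44, -13.81, -22.18, -30.55, -38.92]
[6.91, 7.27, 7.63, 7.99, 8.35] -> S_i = 6.91 + 0.36*i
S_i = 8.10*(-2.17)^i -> [8.1, -17.58, 38.14, -82.77, 179.61]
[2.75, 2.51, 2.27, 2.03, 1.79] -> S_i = 2.75 + -0.24*i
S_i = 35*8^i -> [35, 280, 2240, 17920, 143360]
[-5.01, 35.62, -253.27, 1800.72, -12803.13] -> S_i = -5.01*(-7.11)^i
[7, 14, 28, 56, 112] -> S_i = 7*2^i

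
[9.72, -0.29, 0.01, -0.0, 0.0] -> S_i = 9.72*(-0.03)^i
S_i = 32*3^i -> [32, 96, 288, 864, 2592]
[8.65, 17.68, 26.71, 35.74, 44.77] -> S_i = 8.65 + 9.03*i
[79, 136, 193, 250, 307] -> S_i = 79 + 57*i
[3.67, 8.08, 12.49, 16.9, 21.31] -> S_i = 3.67 + 4.41*i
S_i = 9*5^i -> [9, 45, 225, 1125, 5625]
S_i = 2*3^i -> [2, 6, 18, 54, 162]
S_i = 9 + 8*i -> [9, 17, 25, 33, 41]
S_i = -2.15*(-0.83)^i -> [-2.15, 1.78, -1.48, 1.23, -1.02]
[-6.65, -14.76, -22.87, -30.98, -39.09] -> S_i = -6.65 + -8.11*i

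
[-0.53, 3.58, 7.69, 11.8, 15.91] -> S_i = -0.53 + 4.11*i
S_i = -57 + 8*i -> [-57, -49, -41, -33, -25]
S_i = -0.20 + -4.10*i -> [-0.2, -4.3, -8.4, -12.5, -16.6]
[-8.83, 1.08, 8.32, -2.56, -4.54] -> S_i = Random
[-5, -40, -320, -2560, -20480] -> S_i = -5*8^i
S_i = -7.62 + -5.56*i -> [-7.62, -13.18, -18.74, -24.3, -29.86]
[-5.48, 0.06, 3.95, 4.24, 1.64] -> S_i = Random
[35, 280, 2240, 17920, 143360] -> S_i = 35*8^i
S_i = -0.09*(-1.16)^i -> [-0.09, 0.1, -0.12, 0.14, -0.16]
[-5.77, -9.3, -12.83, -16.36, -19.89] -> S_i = -5.77 + -3.53*i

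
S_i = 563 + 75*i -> [563, 638, 713, 788, 863]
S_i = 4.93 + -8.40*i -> [4.93, -3.47, -11.87, -20.27, -28.67]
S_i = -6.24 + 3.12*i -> [-6.24, -3.12, 0.0, 3.12, 6.24]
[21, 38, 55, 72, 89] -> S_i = 21 + 17*i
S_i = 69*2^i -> [69, 138, 276, 552, 1104]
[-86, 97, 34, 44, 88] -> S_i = Random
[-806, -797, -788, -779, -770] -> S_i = -806 + 9*i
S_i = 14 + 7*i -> [14, 21, 28, 35, 42]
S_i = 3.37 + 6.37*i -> [3.37, 9.74, 16.11, 22.48, 28.85]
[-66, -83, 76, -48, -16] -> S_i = Random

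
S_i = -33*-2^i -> [-33, 66, -132, 264, -528]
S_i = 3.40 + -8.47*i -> [3.4, -5.07, -13.54, -22.01, -30.48]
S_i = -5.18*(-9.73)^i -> [-5.18, 50.4, -490.41, 4771.65, -46428.12]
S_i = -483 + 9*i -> [-483, -474, -465, -456, -447]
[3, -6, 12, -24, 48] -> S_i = 3*-2^i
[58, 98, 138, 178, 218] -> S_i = 58 + 40*i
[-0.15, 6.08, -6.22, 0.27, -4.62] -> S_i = Random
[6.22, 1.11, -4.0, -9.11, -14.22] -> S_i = 6.22 + -5.11*i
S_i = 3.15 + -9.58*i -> [3.15, -6.43, -16.01, -25.59, -35.17]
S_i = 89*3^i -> [89, 267, 801, 2403, 7209]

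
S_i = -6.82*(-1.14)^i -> [-6.82, 7.77, -8.86, 10.1, -11.52]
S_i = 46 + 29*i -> [46, 75, 104, 133, 162]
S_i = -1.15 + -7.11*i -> [-1.15, -8.26, -15.37, -22.48, -29.59]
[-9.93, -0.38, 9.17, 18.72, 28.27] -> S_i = -9.93 + 9.55*i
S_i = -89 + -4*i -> [-89, -93, -97, -101, -105]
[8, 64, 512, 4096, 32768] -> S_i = 8*8^i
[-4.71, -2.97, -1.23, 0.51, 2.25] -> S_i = -4.71 + 1.74*i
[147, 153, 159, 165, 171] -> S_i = 147 + 6*i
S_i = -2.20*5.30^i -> [-2.2, -11.66, -61.8, -327.53, -1735.91]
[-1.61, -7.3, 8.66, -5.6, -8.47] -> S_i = Random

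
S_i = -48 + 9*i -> [-48, -39, -30, -21, -12]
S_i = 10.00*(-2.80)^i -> [10.0, -28.0, 78.4, -219.52, 614.66]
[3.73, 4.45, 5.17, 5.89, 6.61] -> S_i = 3.73 + 0.72*i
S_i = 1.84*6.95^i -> [1.84, 12.79, 88.88, 617.69, 4292.96]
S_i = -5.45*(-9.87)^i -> [-5.45, 53.79, -530.92, 5240.2, -51720.79]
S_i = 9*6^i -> [9, 54, 324, 1944, 11664]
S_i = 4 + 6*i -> [4, 10, 16, 22, 28]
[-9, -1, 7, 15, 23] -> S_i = -9 + 8*i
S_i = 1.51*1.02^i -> [1.51, 1.54, 1.57, 1.6, 1.63]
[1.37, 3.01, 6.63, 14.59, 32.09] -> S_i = 1.37*2.20^i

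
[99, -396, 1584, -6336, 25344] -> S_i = 99*-4^i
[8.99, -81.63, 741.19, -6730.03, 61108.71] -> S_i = 8.99*(-9.08)^i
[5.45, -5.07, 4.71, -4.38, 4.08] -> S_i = 5.45*(-0.93)^i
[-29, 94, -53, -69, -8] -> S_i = Random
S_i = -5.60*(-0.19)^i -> [-5.6, 1.06, -0.2, 0.04, -0.01]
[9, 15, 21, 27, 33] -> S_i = 9 + 6*i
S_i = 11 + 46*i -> [11, 57, 103, 149, 195]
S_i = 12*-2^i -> [12, -24, 48, -96, 192]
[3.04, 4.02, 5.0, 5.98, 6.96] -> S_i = 3.04 + 0.98*i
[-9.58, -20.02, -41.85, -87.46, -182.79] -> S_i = -9.58*2.09^i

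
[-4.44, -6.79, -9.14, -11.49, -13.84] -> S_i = -4.44 + -2.35*i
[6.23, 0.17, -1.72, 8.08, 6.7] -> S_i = Random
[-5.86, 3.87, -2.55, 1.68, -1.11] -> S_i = -5.86*(-0.66)^i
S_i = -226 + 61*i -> [-226, -165, -104, -43, 18]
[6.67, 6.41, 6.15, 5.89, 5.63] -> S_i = 6.67 + -0.26*i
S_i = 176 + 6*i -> [176, 182, 188, 194, 200]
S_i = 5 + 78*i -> [5, 83, 161, 239, 317]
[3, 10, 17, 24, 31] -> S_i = 3 + 7*i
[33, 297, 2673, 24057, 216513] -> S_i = 33*9^i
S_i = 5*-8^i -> [5, -40, 320, -2560, 20480]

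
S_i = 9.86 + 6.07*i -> [9.86, 15.93, 22.0, 28.07, 34.14]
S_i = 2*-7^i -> [2, -14, 98, -686, 4802]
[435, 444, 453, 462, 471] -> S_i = 435 + 9*i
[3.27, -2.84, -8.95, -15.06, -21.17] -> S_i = 3.27 + -6.11*i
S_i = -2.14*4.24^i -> [-2.14, -9.07, -38.47, -163.12, -691.64]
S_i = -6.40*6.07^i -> [-6.4, -38.85, -235.81, -1431.35, -8688.3]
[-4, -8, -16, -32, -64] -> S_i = -4*2^i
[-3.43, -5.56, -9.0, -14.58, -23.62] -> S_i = -3.43*1.62^i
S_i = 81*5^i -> [81, 405, 2025, 10125, 50625]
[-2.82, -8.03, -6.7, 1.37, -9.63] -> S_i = Random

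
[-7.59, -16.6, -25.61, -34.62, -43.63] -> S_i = -7.59 + -9.01*i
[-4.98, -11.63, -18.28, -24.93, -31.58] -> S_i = -4.98 + -6.65*i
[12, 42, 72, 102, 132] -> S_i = 12 + 30*i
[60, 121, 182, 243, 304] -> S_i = 60 + 61*i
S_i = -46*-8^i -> [-46, 368, -2944, 23552, -188416]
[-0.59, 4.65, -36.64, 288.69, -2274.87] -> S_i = -0.59*(-7.88)^i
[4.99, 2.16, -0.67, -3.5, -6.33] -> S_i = 4.99 + -2.83*i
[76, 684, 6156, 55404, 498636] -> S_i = 76*9^i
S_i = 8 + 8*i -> [8, 16, 24, 32, 40]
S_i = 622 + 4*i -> [622, 626, 630, 634, 638]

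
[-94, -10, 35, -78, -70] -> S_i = Random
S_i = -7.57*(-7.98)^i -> [-7.57, 60.41, -482.06, 3846.84, -30697.81]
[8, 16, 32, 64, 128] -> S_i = 8*2^i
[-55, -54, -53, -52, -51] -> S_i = -55 + 1*i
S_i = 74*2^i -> [74, 148, 296, 592, 1184]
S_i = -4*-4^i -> [-4, 16, -64, 256, -1024]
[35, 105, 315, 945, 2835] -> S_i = 35*3^i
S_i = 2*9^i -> [2, 18, 162, 1458, 13122]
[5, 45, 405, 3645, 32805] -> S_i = 5*9^i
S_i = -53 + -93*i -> [-53, -146, -239, -332, -425]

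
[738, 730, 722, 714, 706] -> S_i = 738 + -8*i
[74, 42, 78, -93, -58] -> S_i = Random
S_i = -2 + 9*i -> [-2, 7, 16, 25, 34]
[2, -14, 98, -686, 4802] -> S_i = 2*-7^i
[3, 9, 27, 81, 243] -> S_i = 3*3^i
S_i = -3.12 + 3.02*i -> [-3.12, -0.1, 2.92, 5.94, 8.96]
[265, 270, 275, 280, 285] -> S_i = 265 + 5*i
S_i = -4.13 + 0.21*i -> [-4.13, -3.92, -3.71, -3.5, -3.29]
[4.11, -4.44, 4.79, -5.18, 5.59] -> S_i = 4.11*(-1.08)^i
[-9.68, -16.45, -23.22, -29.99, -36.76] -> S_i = -9.68 + -6.77*i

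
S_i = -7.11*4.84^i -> [-7.11, -34.41, -166.56, -806.13, -3901.67]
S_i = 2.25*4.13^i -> [2.25, 9.29, 38.38, 158.5, 654.61]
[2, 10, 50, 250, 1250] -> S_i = 2*5^i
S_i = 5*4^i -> [5, 20, 80, 320, 1280]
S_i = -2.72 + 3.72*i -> [-2.72, 1.0, 4.72, 8.44, 12.16]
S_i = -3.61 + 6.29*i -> [-3.61, 2.68, 8.97, 15.26, 21.55]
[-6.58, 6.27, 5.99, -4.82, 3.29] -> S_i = Random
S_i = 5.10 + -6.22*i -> [5.1, -1.12, -7.34, -13.56, -19.78]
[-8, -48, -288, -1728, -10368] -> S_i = -8*6^i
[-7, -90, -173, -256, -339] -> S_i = -7 + -83*i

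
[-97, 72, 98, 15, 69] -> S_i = Random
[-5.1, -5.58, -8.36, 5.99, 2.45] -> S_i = Random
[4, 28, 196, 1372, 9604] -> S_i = 4*7^i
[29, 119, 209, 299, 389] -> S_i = 29 + 90*i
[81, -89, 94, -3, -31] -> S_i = Random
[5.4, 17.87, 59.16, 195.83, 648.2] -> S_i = 5.40*3.31^i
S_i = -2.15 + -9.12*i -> [-2.15, -11.27, -20.39, -29.51, -38.63]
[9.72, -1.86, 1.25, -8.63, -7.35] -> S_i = Random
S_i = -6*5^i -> [-6, -30, -150, -750, -3750]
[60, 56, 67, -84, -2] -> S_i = Random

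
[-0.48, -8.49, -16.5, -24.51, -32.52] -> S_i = -0.48 + -8.01*i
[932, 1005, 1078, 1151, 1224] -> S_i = 932 + 73*i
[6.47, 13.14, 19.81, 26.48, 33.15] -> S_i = 6.47 + 6.67*i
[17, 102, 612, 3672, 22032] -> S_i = 17*6^i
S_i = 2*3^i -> [2, 6, 18, 54, 162]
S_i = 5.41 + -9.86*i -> [5.41, -4.45, -14.31, -24.17, -34.03]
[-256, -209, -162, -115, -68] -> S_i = -256 + 47*i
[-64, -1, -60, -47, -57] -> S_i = Random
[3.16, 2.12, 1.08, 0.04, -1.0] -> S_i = 3.16 + -1.04*i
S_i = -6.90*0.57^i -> [-6.9, -3.93, -2.24, -1.28, -0.73]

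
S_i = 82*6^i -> [82, 492, 2952, 17712, 106272]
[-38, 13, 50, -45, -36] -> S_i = Random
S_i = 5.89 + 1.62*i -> [5.89, 7.51, 9.13, 10.75, 12.37]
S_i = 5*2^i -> [5, 10, 20, 40, 80]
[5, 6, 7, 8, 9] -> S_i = 5 + 1*i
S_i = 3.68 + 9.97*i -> [3.68, 13.65, 23.62, 33.59, 43.56]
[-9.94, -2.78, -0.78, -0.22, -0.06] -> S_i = -9.94*0.28^i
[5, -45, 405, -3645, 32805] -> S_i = 5*-9^i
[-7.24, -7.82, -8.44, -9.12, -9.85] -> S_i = -7.24*1.08^i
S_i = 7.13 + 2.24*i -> [7.13, 9.37, 11.61, 13.85, 16.09]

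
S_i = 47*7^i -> [47, 329, 2303, 16121, 112847]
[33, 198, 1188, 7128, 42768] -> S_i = 33*6^i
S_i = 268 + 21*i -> [268, 289, 310, 331, 352]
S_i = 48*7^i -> [48, 336, 2352, 16464, 115248]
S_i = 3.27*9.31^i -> [3.27, 30.44, 283.43, 2638.74, 24566.68]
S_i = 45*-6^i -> [45, -270, 1620, -9720, 58320]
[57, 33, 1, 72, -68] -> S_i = Random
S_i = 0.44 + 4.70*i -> [0.44, 5.14, 9.84, 14.54, 19.24]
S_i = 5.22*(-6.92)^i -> [5.22, -36.12, 249.97, -1729.77, 11970.02]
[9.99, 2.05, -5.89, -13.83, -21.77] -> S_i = 9.99 + -7.94*i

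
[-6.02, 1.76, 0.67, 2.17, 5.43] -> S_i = Random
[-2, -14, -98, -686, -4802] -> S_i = -2*7^i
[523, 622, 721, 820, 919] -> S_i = 523 + 99*i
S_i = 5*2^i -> [5, 10, 20, 40, 80]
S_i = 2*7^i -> [2, 14, 98, 686, 4802]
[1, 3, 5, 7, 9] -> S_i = 1 + 2*i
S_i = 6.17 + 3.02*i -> [6.17, 9.19, 12.21, 15.23, 18.25]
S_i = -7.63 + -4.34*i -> [-7.63, -11.97, -16.31, -20.65, -24.99]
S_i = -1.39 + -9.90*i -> [-1.39, -11.29, -21.19, -31.09, -40.99]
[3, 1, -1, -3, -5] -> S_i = 3 + -2*i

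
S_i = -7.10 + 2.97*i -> [-7.1, -4.13, -1.16, 1.81, 4.78]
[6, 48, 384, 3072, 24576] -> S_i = 6*8^i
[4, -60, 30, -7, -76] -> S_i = Random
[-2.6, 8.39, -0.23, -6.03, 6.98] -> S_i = Random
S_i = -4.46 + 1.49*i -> [-4.46, -2.97, -1.48, 0.01, 1.5]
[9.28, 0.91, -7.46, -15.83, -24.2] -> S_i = 9.28 + -8.37*i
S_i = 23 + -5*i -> [23, 18, 13, 8, 3]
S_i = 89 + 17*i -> [89, 106, 123, 140, 157]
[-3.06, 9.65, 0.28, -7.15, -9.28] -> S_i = Random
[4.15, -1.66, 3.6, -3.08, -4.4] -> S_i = Random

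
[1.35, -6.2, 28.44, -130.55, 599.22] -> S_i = 1.35*(-4.59)^i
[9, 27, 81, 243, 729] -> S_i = 9*3^i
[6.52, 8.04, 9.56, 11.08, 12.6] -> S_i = 6.52 + 1.52*i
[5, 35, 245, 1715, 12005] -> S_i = 5*7^i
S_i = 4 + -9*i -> [4, -5, -14, -23, -32]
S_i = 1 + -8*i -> [1, -7, -15, -23, -31]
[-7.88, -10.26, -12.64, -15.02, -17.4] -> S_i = -7.88 + -2.38*i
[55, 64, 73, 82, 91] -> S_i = 55 + 9*i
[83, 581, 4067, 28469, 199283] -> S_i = 83*7^i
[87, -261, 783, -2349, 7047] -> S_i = 87*-3^i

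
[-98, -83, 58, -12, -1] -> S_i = Random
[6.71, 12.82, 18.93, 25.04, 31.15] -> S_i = 6.71 + 6.11*i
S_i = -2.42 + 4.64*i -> [-2.42, 2.22, 6.86, 11.5, 16.14]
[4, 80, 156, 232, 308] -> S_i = 4 + 76*i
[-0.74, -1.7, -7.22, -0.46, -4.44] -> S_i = Random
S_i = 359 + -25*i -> [359, 334, 309, 284, 259]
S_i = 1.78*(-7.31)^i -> [1.78, -13.01, 95.12, -695.3, 5082.64]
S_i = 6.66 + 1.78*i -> [6.66, 8.44, 10.22, 12.0, 13.78]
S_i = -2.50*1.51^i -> [-2.5, -3.78, -5.7, -8.61, -13.0]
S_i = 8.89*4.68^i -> [8.89, 41.61, 194.71, 911.25, 4264.67]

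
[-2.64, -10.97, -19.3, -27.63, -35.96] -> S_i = -2.64 + -8.33*i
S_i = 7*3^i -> [7, 21, 63, 189, 567]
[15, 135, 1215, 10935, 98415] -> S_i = 15*9^i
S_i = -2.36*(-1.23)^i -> [-2.36, 2.9, -3.57, 4.39, -5.4]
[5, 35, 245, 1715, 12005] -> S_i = 5*7^i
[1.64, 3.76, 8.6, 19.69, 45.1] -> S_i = 1.64*2.29^i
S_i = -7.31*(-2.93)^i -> [-7.31, 21.42, -62.76, 183.87, -538.75]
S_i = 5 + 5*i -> [5, 10, 15, 20, 25]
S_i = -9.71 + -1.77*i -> [-9.71, -11.48, -13.25, -15.02, -16.79]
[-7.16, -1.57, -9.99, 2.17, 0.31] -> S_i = Random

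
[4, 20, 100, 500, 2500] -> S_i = 4*5^i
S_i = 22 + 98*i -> [22, 120, 218, 316, 414]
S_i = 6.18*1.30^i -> [6.18, 8.03, 10.44, 13.58, 17.65]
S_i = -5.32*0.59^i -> [-5.32, -3.14, -1.85, -1.09, -0.64]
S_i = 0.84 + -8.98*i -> [0.84, -8.14, -17.12, -26.1, -35.08]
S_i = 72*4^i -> [72, 288, 1152, 4608, 18432]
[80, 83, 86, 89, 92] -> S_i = 80 + 3*i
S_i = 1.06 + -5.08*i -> [1.06, -4.02, -9.1, -14.18, -19.26]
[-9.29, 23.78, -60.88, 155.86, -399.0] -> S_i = -9.29*(-2.56)^i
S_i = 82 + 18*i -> [82, 100, 118, 136, 154]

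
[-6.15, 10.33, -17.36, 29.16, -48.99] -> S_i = -6.15*(-1.68)^i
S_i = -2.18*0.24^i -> [-2.18, -0.52, -0.13, -0.03, -0.01]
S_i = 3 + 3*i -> [3, 6, 9, 12, 15]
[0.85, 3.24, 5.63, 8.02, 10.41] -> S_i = 0.85 + 2.39*i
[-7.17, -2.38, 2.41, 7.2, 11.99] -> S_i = -7.17 + 4.79*i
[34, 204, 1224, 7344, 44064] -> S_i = 34*6^i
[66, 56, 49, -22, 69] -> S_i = Random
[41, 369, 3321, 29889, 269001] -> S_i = 41*9^i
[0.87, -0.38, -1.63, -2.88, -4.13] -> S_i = 0.87 + -1.25*i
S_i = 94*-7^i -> [94, -658, 4606, -32242, 225694]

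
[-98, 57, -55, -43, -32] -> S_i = Random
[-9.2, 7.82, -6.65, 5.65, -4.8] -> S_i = -9.20*(-0.85)^i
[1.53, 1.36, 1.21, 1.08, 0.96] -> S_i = 1.53*0.89^i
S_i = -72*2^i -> [-72, -144, -288, -576, -1152]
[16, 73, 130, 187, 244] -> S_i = 16 + 57*i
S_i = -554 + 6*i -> [-554, -548, -542, -536, -530]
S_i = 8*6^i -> [8, 48, 288, 1728, 10368]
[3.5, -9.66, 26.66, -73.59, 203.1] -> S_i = 3.50*(-2.76)^i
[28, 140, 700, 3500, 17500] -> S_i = 28*5^i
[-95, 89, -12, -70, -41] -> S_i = Random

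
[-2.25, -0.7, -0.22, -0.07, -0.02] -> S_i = -2.25*0.31^i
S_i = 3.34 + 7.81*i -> [3.34, 11.15, 18.96, 26.77, 34.58]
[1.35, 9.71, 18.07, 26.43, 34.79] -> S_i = 1.35 + 8.36*i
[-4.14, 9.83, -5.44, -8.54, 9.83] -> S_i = Random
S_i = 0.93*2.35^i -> [0.93, 2.19, 5.14, 12.07, 28.36]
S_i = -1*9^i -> [-1, -9, -81, -729, -6561]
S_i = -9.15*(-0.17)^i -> [-9.15, 1.56, -0.26, 0.04, -0.01]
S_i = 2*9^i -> [2, 18, 162, 1458, 13122]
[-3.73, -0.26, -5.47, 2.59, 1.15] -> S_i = Random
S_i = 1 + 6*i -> [1, 7, 13, 19, 25]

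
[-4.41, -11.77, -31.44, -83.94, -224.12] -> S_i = -4.41*2.67^i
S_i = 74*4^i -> [74, 296, 1184, 4736, 18944]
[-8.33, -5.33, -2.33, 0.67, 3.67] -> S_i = -8.33 + 3.00*i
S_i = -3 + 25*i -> [-3, 22, 47, 72, 97]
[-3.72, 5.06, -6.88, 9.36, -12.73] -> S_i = -3.72*(-1.36)^i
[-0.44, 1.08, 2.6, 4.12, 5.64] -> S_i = -0.44 + 1.52*i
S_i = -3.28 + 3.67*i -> [-3.28, 0.39, 4.06, 7.73, 11.4]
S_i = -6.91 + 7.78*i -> [-6.91, 0.87, 8.65, 16.43, 24.21]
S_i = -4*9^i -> [-4, -36, -324, -2916, -26244]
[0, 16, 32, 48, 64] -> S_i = 0 + 16*i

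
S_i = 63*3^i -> [63, 189, 567, 1701, 5103]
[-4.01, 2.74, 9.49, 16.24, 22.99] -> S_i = -4.01 + 6.75*i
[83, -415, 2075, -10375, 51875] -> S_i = 83*-5^i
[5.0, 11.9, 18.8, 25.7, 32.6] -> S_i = 5.00 + 6.90*i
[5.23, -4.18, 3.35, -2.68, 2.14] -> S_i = 5.23*(-0.80)^i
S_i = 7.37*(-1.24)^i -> [7.37, -9.14, 11.33, -14.05, 17.42]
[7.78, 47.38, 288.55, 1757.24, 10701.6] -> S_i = 7.78*6.09^i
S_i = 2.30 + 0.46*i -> [2.3, 2.76, 3.22, 3.68, 4.14]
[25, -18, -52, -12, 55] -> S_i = Random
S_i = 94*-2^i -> [94, -188, 376, -752, 1504]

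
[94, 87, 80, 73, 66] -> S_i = 94 + -7*i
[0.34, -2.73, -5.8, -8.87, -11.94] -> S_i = 0.34 + -3.07*i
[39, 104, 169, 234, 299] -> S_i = 39 + 65*i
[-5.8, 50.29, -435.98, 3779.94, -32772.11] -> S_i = -5.80*(-8.67)^i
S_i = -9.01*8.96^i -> [-9.01, -80.73, -723.34, -6481.1, -58070.67]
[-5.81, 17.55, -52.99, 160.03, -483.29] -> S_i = -5.81*(-3.02)^i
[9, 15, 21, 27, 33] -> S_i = 9 + 6*i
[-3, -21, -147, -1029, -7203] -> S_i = -3*7^i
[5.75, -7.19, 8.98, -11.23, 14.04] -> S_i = 5.75*(-1.25)^i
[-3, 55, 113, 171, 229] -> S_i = -3 + 58*i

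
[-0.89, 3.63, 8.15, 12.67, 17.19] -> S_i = -0.89 + 4.52*i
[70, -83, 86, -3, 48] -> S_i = Random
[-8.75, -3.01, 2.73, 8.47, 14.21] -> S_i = -8.75 + 5.74*i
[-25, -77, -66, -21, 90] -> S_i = Random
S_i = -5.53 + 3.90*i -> [-5.53, -1.63, 2.27, 6.17, 10.07]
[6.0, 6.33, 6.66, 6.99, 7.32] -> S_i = 6.00 + 0.33*i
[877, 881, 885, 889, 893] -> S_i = 877 + 4*i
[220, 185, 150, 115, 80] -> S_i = 220 + -35*i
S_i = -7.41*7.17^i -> [-7.41, -53.13, -380.94, -2731.34, -19583.7]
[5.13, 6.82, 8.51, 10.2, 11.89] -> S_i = 5.13 + 1.69*i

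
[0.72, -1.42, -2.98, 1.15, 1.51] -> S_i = Random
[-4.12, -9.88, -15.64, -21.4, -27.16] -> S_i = -4.12 + -5.76*i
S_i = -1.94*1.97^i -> [-1.94, -3.82, -7.53, -14.83, -29.22]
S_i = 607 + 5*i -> [607, 612, 617, 622, 627]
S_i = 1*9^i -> [1, 9, 81, 729, 6561]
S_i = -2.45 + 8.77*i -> [-2.45, 6.32, 15.09, 23.86, 32.63]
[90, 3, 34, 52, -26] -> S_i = Random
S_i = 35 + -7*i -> [35, 28, 21, 14, 7]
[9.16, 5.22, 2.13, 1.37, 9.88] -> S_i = Random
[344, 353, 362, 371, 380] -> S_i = 344 + 9*i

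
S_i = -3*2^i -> [-3, -6, -12, -24, -48]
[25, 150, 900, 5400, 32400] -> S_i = 25*6^i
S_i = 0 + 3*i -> [0, 3, 6, 9, 12]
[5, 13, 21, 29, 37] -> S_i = 5 + 8*i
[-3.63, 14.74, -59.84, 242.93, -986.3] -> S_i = -3.63*(-4.06)^i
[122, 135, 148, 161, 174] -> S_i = 122 + 13*i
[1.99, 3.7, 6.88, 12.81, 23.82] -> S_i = 1.99*1.86^i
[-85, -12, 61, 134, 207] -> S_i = -85 + 73*i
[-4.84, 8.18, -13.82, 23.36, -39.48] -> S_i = -4.84*(-1.69)^i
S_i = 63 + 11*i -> [63, 74, 85, 96, 107]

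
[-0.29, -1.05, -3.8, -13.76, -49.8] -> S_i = -0.29*3.62^i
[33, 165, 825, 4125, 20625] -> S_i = 33*5^i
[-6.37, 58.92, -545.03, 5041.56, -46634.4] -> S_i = -6.37*(-9.25)^i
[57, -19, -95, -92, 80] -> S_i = Random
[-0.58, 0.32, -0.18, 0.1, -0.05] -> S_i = -0.58*(-0.55)^i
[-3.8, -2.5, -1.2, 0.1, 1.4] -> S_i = -3.80 + 1.30*i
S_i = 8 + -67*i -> [8, -59, -126, -193, -260]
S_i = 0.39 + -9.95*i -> [0.39, -9.56, -19.51, -29.46, -39.41]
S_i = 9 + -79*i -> [9, -70, -149, -228, -307]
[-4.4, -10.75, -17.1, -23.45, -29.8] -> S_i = -4.40 + -6.35*i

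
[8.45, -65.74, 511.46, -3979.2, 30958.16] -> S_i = 8.45*(-7.78)^i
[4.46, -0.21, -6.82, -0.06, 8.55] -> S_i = Random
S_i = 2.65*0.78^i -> [2.65, 2.07, 1.61, 1.26, 0.98]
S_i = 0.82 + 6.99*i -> [0.82, 7.81, 14.8, 21.79, 28.78]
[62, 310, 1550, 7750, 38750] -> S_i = 62*5^i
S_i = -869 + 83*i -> [-869, -786, -703, -620, -537]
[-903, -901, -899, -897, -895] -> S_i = -903 + 2*i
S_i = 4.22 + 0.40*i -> [4.22, 4.62, 5.02, 5.42, 5.82]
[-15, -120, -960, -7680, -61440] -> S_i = -15*8^i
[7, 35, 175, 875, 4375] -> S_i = 7*5^i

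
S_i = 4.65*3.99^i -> [4.65, 18.55, 74.03, 295.37, 1178.54]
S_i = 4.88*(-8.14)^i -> [4.88, -39.72, 323.35, -2632.04, 21424.83]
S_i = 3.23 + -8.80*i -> [3.23, -5.57, -14.37, -23.17, -31.97]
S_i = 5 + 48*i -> [5, 53, 101, 149, 197]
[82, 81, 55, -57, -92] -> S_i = Random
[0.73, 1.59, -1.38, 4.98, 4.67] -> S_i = Random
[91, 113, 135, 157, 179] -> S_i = 91 + 22*i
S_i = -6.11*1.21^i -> [-6.11, -7.39, -8.95, -10.82, -13.1]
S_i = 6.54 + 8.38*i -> [6.54, 14.92, 23.3, 31.68, 40.06]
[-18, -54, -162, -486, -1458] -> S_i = -18*3^i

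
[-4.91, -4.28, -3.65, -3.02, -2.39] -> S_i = -4.91 + 0.63*i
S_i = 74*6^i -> [74, 444, 2664, 15984, 95904]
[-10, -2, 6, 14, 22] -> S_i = -10 + 8*i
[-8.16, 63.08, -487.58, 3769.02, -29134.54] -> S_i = -8.16*(-7.73)^i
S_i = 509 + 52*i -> [509, 561, 613, 665, 717]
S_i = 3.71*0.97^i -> [3.71, 3.6, 3.49, 3.39, 3.28]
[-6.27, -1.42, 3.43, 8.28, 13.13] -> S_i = -6.27 + 4.85*i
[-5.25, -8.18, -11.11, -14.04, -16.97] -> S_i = -5.25 + -2.93*i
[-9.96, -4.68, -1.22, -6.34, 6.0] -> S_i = Random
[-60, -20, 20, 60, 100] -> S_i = -60 + 40*i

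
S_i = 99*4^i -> [99, 396, 1584, 6336, 25344]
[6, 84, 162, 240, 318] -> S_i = 6 + 78*i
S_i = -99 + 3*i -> [-99, -96, -93, -90, -87]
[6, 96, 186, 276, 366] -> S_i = 6 + 90*i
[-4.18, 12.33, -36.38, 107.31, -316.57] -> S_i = -4.18*(-2.95)^i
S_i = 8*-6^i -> [8, -48, 288, -1728, 10368]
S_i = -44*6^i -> [-44, -264, -1584, -9504, -57024]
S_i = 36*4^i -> [36, 144, 576, 2304, 9216]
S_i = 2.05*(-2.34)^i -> [2.05, -4.8, 11.22, -26.27, 61.46]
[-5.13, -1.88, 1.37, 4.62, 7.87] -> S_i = -5.13 + 3.25*i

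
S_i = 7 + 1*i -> [7, 8, 9, 10, 11]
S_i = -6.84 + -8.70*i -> [-6.84, -15.54, -24.24, -32.94, -41.64]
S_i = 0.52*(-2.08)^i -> [0.52, -1.08, 2.25, -4.68, 9.73]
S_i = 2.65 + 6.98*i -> [2.65, 9.63, 16.61, 23.59, 30.57]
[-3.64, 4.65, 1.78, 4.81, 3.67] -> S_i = Random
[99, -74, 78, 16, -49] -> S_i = Random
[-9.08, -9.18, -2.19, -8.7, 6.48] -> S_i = Random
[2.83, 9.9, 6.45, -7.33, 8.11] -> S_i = Random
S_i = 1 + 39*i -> [1, 40, 79, 118, 157]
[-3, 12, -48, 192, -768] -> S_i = -3*-4^i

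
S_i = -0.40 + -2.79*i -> [-0.4, -3.19, -5.98, -8.77, -11.56]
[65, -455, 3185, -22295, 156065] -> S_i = 65*-7^i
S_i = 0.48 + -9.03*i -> [0.48, -8.55, -17.58, -26.61, -35.64]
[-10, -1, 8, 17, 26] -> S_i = -10 + 9*i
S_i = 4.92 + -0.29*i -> [4.92, 4.63, 4.34, 4.05, 3.76]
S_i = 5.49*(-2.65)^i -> [5.49, -14.55, 38.55, -102.17, 270.74]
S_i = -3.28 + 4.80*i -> [-3.28, 1.52, 6.32, 11.12, 15.92]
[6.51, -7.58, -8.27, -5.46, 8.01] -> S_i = Random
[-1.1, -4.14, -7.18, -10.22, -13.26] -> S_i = -1.10 + -3.04*i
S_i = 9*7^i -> [9, 63, 441, 3087, 21609]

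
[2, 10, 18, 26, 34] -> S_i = 2 + 8*i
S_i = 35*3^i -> [35, 105, 315, 945, 2835]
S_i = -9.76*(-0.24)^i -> [-9.76, 2.34, -0.56, 0.13, -0.03]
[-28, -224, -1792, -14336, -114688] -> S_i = -28*8^i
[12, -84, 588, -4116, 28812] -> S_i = 12*-7^i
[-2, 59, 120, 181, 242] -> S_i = -2 + 61*i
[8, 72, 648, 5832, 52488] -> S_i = 8*9^i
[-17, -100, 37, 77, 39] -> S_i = Random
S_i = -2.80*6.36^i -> [-2.8, -17.81, -113.26, -720.33, -4581.28]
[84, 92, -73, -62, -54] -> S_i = Random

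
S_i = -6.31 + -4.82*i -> [-6.31, -11.13, -15.95, -20.77, -25.59]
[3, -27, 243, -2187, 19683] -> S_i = 3*-9^i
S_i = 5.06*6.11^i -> [5.06, 30.92, 188.9, 1154.18, 7052.05]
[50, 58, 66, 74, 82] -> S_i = 50 + 8*i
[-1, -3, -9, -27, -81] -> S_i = -1*3^i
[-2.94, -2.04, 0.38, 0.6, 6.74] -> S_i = Random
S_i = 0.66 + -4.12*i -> [0.66, -3.46, -7.58, -11.7, -15.82]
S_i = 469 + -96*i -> [469, 373, 277, 181, 85]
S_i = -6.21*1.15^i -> [-6.21, -7.14, -8.21, -9.44, -10.86]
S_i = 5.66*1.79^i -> [5.66, 10.13, 18.14, 32.46, 58.11]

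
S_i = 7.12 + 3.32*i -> [7.12, 10.44, 13.76, 17.08, 20.4]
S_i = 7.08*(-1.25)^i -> [7.08, -8.85, 11.06, -13.83, 17.29]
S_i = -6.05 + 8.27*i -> [-6.05, 2.22, 10.49, 18.76, 27.03]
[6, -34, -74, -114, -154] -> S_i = 6 + -40*i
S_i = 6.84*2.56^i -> [6.84, 17.51, 44.83, 114.76, 293.78]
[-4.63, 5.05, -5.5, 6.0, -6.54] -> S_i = -4.63*(-1.09)^i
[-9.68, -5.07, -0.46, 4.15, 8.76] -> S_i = -9.68 + 4.61*i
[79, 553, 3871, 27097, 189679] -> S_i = 79*7^i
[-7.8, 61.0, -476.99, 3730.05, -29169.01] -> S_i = -7.80*(-7.82)^i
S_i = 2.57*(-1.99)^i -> [2.57, -5.11, 10.18, -20.25, 40.3]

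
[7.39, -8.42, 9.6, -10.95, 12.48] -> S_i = 7.39*(-1.14)^i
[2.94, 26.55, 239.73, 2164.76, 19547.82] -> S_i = 2.94*9.03^i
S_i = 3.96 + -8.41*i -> [3.96, -4.45, -12.86, -21.27, -29.68]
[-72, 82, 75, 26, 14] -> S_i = Random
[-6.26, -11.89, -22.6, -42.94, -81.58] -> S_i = -6.26*1.90^i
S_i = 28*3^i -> [28, 84, 252, 756, 2268]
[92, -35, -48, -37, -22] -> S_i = Random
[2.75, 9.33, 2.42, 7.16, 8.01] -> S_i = Random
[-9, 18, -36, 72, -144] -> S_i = -9*-2^i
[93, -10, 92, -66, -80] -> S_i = Random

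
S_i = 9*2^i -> [9, 18, 36, 72, 144]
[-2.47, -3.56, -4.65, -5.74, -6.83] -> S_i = -2.47 + -1.09*i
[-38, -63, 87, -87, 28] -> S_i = Random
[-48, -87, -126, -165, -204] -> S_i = -48 + -39*i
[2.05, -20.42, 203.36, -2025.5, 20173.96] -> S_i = 2.05*(-9.96)^i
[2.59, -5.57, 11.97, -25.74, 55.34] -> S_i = 2.59*(-2.15)^i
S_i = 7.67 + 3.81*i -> [7.67, 11.48, 15.29, 19.1, 22.91]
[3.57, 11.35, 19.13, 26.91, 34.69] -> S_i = 3.57 + 7.78*i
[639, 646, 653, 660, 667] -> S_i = 639 + 7*i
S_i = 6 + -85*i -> [6, -79, -164, -249, -334]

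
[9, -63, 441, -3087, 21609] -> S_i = 9*-7^i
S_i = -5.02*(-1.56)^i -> [-5.02, 7.83, -12.22, 19.06, -29.73]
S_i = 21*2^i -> [21, 42, 84, 168, 336]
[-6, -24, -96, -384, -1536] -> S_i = -6*4^i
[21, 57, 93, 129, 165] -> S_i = 21 + 36*i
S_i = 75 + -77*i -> [75, -2, -79, -156, -233]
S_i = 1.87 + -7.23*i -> [1.87, -5.36, -12.59, -19.82, -27.05]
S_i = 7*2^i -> [7, 14, 28, 56, 112]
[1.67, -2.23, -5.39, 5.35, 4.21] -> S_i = Random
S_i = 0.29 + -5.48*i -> [0.29, -5.19, -10.67, -16.15, -21.63]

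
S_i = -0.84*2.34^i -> [-0.84, -1.97, -4.6, -10.76, -25.19]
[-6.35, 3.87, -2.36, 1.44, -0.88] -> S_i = -6.35*(-0.61)^i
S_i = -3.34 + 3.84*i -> [-3.34, 0.5, 4.34, 8.18, 12.02]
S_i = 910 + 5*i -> [910, 915, 920, 925, 930]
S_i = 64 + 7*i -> [64, 71, 78, 85, 92]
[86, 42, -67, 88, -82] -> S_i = Random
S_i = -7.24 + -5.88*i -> [-7.24, -13.12, -19.0, -24.88, -30.76]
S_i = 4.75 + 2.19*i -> [4.75, 6.94, 9.13, 11.32, 13.51]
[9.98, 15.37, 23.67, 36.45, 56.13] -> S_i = 9.98*1.54^i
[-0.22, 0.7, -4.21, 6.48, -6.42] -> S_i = Random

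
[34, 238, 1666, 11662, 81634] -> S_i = 34*7^i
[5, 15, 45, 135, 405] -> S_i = 5*3^i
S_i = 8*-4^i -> [8, -32, 128, -512, 2048]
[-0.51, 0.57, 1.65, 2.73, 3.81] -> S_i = -0.51 + 1.08*i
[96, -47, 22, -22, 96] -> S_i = Random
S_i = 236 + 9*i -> [236, 245, 254, 263, 272]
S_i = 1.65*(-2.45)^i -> [1.65, -4.04, 9.9, -24.27, 59.45]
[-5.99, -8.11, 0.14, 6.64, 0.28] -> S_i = Random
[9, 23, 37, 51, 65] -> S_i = 9 + 14*i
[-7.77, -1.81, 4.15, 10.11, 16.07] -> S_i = -7.77 + 5.96*i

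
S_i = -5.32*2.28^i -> [-5.32, -12.13, -27.66, -63.05, -143.76]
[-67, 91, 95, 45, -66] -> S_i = Random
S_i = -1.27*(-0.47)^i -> [-1.27, 0.6, -0.28, 0.13, -0.06]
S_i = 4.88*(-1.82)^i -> [4.88, -8.88, 16.16, -29.42, 53.54]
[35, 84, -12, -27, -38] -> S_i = Random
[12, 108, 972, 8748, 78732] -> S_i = 12*9^i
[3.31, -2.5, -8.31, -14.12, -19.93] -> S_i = 3.31 + -5.81*i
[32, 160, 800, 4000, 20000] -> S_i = 32*5^i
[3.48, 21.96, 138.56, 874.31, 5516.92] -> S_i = 3.48*6.31^i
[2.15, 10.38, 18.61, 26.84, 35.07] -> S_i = 2.15 + 8.23*i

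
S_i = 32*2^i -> [32, 64, 128, 256, 512]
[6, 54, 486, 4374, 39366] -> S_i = 6*9^i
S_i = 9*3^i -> [9, 27, 81, 243, 729]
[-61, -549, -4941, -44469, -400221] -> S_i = -61*9^i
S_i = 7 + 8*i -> [7, 15, 23, 31, 39]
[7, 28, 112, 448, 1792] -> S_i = 7*4^i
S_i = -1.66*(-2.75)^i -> [-1.66, 4.56, -12.55, 34.52, -94.94]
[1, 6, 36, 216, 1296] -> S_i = 1*6^i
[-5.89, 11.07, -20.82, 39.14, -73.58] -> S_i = -5.89*(-1.88)^i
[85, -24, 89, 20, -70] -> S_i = Random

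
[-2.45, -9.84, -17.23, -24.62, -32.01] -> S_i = -2.45 + -7.39*i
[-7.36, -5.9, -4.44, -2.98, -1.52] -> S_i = -7.36 + 1.46*i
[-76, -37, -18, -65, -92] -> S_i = Random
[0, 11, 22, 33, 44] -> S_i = 0 + 11*i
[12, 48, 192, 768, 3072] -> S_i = 12*4^i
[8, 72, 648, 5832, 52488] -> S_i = 8*9^i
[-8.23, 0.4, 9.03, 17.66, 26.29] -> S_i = -8.23 + 8.63*i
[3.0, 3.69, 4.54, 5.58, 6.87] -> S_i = 3.00*1.23^i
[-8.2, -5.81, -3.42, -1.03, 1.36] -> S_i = -8.20 + 2.39*i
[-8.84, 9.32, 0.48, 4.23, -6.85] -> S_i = Random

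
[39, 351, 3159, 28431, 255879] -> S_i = 39*9^i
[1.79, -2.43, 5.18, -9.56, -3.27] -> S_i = Random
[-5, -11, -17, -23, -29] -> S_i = -5 + -6*i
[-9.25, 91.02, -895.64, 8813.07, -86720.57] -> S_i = -9.25*(-9.84)^i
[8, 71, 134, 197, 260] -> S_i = 8 + 63*i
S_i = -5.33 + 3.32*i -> [-5.33, -2.01, 1.31, 4.63, 7.95]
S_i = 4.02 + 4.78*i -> [4.02, 8.8, 13.58, 18.36, 23.14]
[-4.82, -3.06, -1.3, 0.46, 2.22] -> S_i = -4.82 + 1.76*i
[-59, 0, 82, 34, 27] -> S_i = Random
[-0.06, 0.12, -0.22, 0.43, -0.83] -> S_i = -0.06*(-1.93)^i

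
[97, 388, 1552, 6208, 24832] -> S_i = 97*4^i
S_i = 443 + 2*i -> [443, 445, 447, 449, 451]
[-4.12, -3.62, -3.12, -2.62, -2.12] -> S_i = -4.12 + 0.50*i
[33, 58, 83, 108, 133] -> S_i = 33 + 25*i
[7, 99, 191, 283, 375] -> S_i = 7 + 92*i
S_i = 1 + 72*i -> [1, 73, 145, 217, 289]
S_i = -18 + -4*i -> [-18, -22, -26, -30, -34]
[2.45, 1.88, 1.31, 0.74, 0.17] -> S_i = 2.45 + -0.57*i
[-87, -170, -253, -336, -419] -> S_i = -87 + -83*i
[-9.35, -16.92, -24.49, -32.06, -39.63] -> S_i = -9.35 + -7.57*i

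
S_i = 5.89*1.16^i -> [5.89, 6.83, 7.93, 9.19, 10.66]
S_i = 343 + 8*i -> [343, 351, 359, 367, 375]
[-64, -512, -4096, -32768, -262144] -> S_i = -64*8^i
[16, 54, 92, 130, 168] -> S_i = 16 + 38*i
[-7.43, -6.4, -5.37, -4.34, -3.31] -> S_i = -7.43 + 1.03*i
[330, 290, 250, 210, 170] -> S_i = 330 + -40*i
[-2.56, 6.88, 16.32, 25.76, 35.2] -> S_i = -2.56 + 9.44*i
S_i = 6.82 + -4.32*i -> [6.82, 2.5, -1.82, -6.14, -10.46]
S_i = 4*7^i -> [4, 28, 196, 1372, 9604]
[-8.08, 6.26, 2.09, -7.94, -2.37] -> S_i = Random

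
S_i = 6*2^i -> [6, 12, 24, 48, 96]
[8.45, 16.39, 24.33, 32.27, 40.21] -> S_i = 8.45 + 7.94*i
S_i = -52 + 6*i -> [-52, -46, -40, -34, -28]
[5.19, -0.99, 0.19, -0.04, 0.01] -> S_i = 5.19*(-0.19)^i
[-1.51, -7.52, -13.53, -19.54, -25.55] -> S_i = -1.51 + -6.01*i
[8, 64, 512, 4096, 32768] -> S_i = 8*8^i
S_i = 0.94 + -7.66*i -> [0.94, -6.72, -14.38, -22.04, -29.7]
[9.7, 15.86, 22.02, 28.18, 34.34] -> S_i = 9.70 + 6.16*i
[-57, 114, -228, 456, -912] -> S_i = -57*-2^i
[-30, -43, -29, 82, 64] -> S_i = Random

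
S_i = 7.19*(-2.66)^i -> [7.19, -19.13, 50.87, -135.32, 359.96]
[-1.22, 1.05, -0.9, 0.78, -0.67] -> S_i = -1.22*(-0.86)^i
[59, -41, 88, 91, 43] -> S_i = Random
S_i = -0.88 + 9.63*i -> [-0.88, 8.75, 18.38, 28.01, 37.64]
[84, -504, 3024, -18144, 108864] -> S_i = 84*-6^i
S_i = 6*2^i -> [6, 12, 24, 48, 96]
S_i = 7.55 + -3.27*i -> [7.55, 4.28, 1.01, -2.26, -5.53]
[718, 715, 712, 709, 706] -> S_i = 718 + -3*i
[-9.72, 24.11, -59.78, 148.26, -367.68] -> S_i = -9.72*(-2.48)^i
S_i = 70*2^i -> [70, 140, 280, 560, 1120]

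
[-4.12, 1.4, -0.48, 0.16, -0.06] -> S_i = -4.12*(-0.34)^i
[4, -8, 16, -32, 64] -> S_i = 4*-2^i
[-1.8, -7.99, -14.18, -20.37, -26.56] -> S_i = -1.80 + -6.19*i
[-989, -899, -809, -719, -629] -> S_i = -989 + 90*i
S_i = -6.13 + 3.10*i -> [-6.13, -3.03, 0.07, 3.17, 6.27]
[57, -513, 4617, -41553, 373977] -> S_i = 57*-9^i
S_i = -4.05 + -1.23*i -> [-4.05, -5.28, -6.51, -7.74, -8.97]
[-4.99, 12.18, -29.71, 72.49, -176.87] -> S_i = -4.99*(-2.44)^i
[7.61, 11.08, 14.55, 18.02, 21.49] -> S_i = 7.61 + 3.47*i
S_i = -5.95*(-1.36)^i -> [-5.95, 8.09, -11.01, 14.97, -20.36]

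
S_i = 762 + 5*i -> [762, 767, 772, 777, 782]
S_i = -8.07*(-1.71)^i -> [-8.07, 13.8, -23.6, 40.35, -69.0]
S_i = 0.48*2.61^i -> [0.48, 1.25, 3.27, 8.53, 22.27]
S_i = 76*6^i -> [76, 456, 2736, 16416, 98496]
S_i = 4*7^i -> [4, 28, 196, 1372, 9604]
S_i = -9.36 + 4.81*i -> [-9.36, -4.55, 0.26, 5.07, 9.88]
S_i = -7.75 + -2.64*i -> [-7.75, -10.39, -13.03, -15.67, -18.31]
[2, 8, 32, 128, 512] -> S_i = 2*4^i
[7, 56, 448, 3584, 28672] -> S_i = 7*8^i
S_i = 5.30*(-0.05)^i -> [5.3, -0.26, 0.01, -0.0, 0.0]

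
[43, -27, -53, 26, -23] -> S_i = Random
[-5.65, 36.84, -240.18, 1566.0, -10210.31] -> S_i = -5.65*(-6.52)^i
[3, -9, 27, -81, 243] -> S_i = 3*-3^i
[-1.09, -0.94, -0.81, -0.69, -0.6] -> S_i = -1.09*0.86^i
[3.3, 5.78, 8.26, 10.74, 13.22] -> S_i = 3.30 + 2.48*i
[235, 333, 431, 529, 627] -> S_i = 235 + 98*i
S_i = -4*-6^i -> [-4, 24, -144, 864, -5184]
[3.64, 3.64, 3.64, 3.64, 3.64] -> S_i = 3.64*1.00^i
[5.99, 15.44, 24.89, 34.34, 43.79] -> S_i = 5.99 + 9.45*i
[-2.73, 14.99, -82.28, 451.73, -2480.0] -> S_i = -2.73*(-5.49)^i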